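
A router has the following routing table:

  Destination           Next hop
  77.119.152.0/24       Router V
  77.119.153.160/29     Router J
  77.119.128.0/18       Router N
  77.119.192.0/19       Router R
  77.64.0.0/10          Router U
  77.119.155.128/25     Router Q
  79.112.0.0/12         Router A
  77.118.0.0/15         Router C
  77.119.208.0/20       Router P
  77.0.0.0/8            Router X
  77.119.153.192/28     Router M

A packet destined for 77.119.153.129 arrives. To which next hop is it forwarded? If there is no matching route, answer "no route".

Router N

Routes whose prefix contains 77.119.153.129:
  77.0.0.0/8 (77.0.0.0 - 77.255.255.255) -> Router X
  77.64.0.0/10 (77.64.0.0 - 77.127.255.255) -> Router U
  77.118.0.0/15 (77.118.0.0 - 77.119.255.255) -> Router C
  77.119.128.0/18 (77.119.128.0 - 77.119.191.255) -> Router N
More-specific entries that do NOT match:
  77.119.153.160/29 (77.119.153.160 - 77.119.153.167) does not contain 77.119.153.129
  77.119.153.192/28 (77.119.153.192 - 77.119.153.207) does not contain 77.119.153.129
  77.119.155.128/25 (77.119.155.128 - 77.119.155.255) does not contain 77.119.153.129
  77.119.152.0/24 (77.119.152.0 - 77.119.152.255) does not contain 77.119.153.129
  77.119.208.0/20 (77.119.208.0 - 77.119.223.255) does not contain 77.119.153.129
  77.119.192.0/19 (77.119.192.0 - 77.119.223.255) does not contain 77.119.153.129
Longest matching prefix is /18 -> next hop Router N.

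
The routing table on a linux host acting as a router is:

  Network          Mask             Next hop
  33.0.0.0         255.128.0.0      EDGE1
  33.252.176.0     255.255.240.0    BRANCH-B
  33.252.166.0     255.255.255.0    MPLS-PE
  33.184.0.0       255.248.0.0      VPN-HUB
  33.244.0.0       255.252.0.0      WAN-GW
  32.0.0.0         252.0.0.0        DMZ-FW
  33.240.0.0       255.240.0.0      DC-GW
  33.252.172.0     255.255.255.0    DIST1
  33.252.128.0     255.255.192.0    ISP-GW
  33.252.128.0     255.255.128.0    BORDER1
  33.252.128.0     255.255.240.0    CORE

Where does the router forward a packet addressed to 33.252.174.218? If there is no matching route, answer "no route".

ISP-GW

Routes whose prefix contains 33.252.174.218:
  32.0.0.0/6 (32.0.0.0 - 35.255.255.255) -> DMZ-FW
  33.240.0.0/12 (33.240.0.0 - 33.255.255.255) -> DC-GW
  33.252.128.0/17 (33.252.128.0 - 33.252.255.255) -> BORDER1
  33.252.128.0/18 (33.252.128.0 - 33.252.191.255) -> ISP-GW
More-specific entries that do NOT match:
  33.252.166.0/24 (33.252.166.0 - 33.252.166.255) does not contain 33.252.174.218
  33.252.172.0/24 (33.252.172.0 - 33.252.172.255) does not contain 33.252.174.218
  33.252.176.0/20 (33.252.176.0 - 33.252.191.255) does not contain 33.252.174.218
  33.252.128.0/20 (33.252.128.0 - 33.252.143.255) does not contain 33.252.174.218
Longest matching prefix is /18 -> next hop ISP-GW.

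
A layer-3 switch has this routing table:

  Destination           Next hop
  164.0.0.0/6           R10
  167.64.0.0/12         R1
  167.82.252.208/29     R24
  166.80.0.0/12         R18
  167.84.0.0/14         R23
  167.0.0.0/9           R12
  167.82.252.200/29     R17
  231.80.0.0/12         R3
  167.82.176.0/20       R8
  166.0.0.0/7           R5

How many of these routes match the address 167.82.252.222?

3

Prefixes containing 167.82.252.222:
  164.0.0.0/6 (164.0.0.0 - 167.255.255.255)
  166.0.0.0/7 (166.0.0.0 - 167.255.255.255)
  167.0.0.0/9 (167.0.0.0 - 167.127.255.255)
Total matching entries: 3.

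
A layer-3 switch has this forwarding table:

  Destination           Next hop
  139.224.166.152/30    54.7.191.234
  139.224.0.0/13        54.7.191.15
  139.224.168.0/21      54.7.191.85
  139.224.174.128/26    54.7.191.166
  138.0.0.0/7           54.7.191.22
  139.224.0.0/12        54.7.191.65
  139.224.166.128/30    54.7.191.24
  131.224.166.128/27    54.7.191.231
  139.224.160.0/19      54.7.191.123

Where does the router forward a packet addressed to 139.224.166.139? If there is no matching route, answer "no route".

Routes whose prefix contains 139.224.166.139:
  138.0.0.0/7 (138.0.0.0 - 139.255.255.255) -> 54.7.191.22
  139.224.0.0/12 (139.224.0.0 - 139.239.255.255) -> 54.7.191.65
  139.224.0.0/13 (139.224.0.0 - 139.231.255.255) -> 54.7.191.15
  139.224.160.0/19 (139.224.160.0 - 139.224.191.255) -> 54.7.191.123
More-specific entries that do NOT match:
  139.224.166.152/30 (139.224.166.152 - 139.224.166.155) does not contain 139.224.166.139
  139.224.166.128/30 (139.224.166.128 - 139.224.166.131) does not contain 139.224.166.139
  131.224.166.128/27 (131.224.166.128 - 131.224.166.159) does not contain 139.224.166.139
  139.224.174.128/26 (139.224.174.128 - 139.224.174.191) does not contain 139.224.166.139
  139.224.168.0/21 (139.224.168.0 - 139.224.175.255) does not contain 139.224.166.139
Longest matching prefix is /19 -> next hop 54.7.191.123.

54.7.191.123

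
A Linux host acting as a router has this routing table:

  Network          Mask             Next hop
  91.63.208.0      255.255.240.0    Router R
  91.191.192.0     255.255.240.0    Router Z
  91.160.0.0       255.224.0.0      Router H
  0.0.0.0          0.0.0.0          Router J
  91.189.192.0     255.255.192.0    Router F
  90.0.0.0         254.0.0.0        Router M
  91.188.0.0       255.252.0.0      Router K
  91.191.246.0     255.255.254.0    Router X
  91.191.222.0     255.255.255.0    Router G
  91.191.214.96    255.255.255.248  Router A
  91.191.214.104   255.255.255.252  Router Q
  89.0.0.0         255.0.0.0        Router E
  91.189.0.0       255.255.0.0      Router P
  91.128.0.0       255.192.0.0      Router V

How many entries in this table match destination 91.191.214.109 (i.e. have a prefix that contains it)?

5

Prefixes containing 91.191.214.109:
  0.0.0.0/0 (default, matches everything)
  90.0.0.0/7 (90.0.0.0 - 91.255.255.255)
  91.128.0.0/10 (91.128.0.0 - 91.191.255.255)
  91.160.0.0/11 (91.160.0.0 - 91.191.255.255)
  91.188.0.0/14 (91.188.0.0 - 91.191.255.255)
Total matching entries: 5.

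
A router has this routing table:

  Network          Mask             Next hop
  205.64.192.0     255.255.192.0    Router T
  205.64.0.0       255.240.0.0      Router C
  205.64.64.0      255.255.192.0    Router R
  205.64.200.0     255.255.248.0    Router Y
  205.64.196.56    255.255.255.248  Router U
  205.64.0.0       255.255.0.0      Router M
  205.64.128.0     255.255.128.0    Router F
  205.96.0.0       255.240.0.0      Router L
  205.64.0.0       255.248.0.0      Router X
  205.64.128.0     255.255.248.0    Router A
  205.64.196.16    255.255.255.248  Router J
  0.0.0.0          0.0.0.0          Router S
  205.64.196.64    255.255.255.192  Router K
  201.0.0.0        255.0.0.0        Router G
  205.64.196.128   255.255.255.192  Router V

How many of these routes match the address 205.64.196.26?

6

Prefixes containing 205.64.196.26:
  0.0.0.0/0 (default, matches everything)
  205.64.0.0/12 (205.64.0.0 - 205.79.255.255)
  205.64.0.0/13 (205.64.0.0 - 205.71.255.255)
  205.64.0.0/16 (205.64.0.0 - 205.64.255.255)
  205.64.128.0/17 (205.64.128.0 - 205.64.255.255)
  205.64.192.0/18 (205.64.192.0 - 205.64.255.255)
Total matching entries: 6.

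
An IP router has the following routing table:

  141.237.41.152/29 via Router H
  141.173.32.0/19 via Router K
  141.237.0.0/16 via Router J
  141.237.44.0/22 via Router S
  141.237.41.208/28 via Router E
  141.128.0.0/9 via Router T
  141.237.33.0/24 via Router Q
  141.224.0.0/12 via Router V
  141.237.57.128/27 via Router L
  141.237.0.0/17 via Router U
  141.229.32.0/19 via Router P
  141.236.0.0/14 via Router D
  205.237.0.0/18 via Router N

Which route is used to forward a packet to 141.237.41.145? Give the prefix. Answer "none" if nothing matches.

Entries matching 141.237.41.145:
  141.128.0.0/9 (141.128.0.0 - 141.255.255.255)
  141.224.0.0/12 (141.224.0.0 - 141.239.255.255)
  141.236.0.0/14 (141.236.0.0 - 141.239.255.255)
  141.237.0.0/16 (141.237.0.0 - 141.237.255.255)
  141.237.0.0/17 (141.237.0.0 - 141.237.127.255)
Most specific is 141.237.0.0/17.

141.237.0.0/17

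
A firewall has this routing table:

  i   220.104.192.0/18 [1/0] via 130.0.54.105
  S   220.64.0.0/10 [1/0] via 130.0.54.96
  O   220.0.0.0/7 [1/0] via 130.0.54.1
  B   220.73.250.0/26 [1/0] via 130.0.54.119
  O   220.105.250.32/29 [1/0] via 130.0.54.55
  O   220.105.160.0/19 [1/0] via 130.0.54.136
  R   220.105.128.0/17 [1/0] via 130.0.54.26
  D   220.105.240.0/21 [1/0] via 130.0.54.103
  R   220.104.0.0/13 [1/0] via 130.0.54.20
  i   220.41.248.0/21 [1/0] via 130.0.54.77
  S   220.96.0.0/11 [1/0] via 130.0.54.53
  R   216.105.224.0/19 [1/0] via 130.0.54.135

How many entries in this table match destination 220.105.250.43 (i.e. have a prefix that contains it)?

Prefixes containing 220.105.250.43:
  220.0.0.0/7 (220.0.0.0 - 221.255.255.255)
  220.64.0.0/10 (220.64.0.0 - 220.127.255.255)
  220.96.0.0/11 (220.96.0.0 - 220.127.255.255)
  220.104.0.0/13 (220.104.0.0 - 220.111.255.255)
  220.105.128.0/17 (220.105.128.0 - 220.105.255.255)
Total matching entries: 5.

5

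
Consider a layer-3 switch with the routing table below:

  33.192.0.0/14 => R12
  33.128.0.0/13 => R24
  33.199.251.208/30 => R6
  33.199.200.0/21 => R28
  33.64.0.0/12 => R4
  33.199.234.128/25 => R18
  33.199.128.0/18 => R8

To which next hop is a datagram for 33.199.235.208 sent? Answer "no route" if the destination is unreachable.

No entry's prefix contains 33.199.235.208; there is no default route.

no route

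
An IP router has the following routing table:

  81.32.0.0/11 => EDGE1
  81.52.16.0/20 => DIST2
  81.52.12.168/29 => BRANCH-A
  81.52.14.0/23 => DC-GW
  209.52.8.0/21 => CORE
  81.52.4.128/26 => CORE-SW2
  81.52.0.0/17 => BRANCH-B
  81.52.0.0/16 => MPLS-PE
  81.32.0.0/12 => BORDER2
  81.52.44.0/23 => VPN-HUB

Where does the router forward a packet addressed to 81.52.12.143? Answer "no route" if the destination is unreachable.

Routes whose prefix contains 81.52.12.143:
  81.32.0.0/11 (81.32.0.0 - 81.63.255.255) -> EDGE1
  81.52.0.0/16 (81.52.0.0 - 81.52.255.255) -> MPLS-PE
  81.52.0.0/17 (81.52.0.0 - 81.52.127.255) -> BRANCH-B
More-specific entries that do NOT match:
  81.52.12.168/29 (81.52.12.168 - 81.52.12.175) does not contain 81.52.12.143
  81.52.4.128/26 (81.52.4.128 - 81.52.4.191) does not contain 81.52.12.143
  81.52.14.0/23 (81.52.14.0 - 81.52.15.255) does not contain 81.52.12.143
  81.52.44.0/23 (81.52.44.0 - 81.52.45.255) does not contain 81.52.12.143
  209.52.8.0/21 (209.52.8.0 - 209.52.15.255) does not contain 81.52.12.143
  81.52.16.0/20 (81.52.16.0 - 81.52.31.255) does not contain 81.52.12.143
Longest matching prefix is /17 -> next hop BRANCH-B.

BRANCH-B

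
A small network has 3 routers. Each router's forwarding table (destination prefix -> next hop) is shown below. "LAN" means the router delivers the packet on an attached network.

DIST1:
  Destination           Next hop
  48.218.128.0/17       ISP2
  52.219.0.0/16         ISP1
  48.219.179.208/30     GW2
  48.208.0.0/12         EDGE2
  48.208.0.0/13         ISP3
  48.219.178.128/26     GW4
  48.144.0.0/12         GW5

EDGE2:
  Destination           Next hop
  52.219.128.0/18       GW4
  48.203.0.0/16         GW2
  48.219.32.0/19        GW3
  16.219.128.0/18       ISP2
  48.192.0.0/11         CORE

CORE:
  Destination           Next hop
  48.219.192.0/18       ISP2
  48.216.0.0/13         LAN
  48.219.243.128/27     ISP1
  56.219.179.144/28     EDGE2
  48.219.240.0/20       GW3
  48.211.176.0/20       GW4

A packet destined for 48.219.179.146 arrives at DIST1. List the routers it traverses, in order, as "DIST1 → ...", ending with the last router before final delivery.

At DIST1: longest match for 48.219.179.146 is 48.208.0.0/12 -> EDGE2
At EDGE2: longest match for 48.219.179.146 is 48.192.0.0/11 -> CORE
At CORE: longest match for 48.219.179.146 is 48.216.0.0/13 -> LAN

DIST1 → EDGE2 → CORE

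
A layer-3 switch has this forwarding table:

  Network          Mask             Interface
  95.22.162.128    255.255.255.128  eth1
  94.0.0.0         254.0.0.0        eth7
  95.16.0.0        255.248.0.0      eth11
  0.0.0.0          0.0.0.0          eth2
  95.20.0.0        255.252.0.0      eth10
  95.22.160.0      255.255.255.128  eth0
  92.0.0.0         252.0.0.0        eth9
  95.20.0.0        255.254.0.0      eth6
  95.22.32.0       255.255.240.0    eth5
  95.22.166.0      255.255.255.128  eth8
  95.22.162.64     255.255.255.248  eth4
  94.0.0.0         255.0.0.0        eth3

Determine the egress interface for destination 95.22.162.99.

eth10

Routes whose prefix contains 95.22.162.99:
  0.0.0.0/0 (default, matches everything) -> eth2
  92.0.0.0/6 (92.0.0.0 - 95.255.255.255) -> eth9
  94.0.0.0/7 (94.0.0.0 - 95.255.255.255) -> eth7
  95.16.0.0/13 (95.16.0.0 - 95.23.255.255) -> eth11
  95.20.0.0/14 (95.20.0.0 - 95.23.255.255) -> eth10
More-specific entries that do NOT match:
  95.22.162.64/29 (95.22.162.64 - 95.22.162.71) does not contain 95.22.162.99
  95.22.162.128/25 (95.22.162.128 - 95.22.162.255) does not contain 95.22.162.99
  95.22.160.0/25 (95.22.160.0 - 95.22.160.127) does not contain 95.22.162.99
  95.22.166.0/25 (95.22.166.0 - 95.22.166.127) does not contain 95.22.162.99
  95.22.32.0/20 (95.22.32.0 - 95.22.47.255) does not contain 95.22.162.99
  95.20.0.0/15 (95.20.0.0 - 95.21.255.255) does not contain 95.22.162.99
Longest matching prefix is /14 -> interface eth10.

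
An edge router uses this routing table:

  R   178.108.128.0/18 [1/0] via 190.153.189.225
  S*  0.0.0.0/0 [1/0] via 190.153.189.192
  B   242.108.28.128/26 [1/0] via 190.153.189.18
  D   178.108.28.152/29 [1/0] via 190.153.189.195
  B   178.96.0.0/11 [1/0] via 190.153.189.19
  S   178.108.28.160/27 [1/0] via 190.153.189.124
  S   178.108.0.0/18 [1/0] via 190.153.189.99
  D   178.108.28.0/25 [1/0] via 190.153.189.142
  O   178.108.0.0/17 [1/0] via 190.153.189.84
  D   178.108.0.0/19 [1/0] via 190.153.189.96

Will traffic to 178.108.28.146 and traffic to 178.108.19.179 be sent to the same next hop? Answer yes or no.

178.108.28.146: longest match 178.108.0.0/19 -> 190.153.189.96
178.108.19.179: longest match 178.108.0.0/19 -> 190.153.189.96

yes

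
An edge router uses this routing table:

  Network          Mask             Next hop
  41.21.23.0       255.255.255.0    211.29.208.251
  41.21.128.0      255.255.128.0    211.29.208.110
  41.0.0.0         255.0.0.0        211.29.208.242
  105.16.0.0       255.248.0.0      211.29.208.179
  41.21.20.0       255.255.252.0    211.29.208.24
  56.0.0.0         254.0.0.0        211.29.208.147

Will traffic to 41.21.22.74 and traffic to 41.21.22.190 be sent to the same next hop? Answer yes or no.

yes

41.21.22.74: longest match 41.21.20.0/22 -> 211.29.208.24
41.21.22.190: longest match 41.21.20.0/22 -> 211.29.208.24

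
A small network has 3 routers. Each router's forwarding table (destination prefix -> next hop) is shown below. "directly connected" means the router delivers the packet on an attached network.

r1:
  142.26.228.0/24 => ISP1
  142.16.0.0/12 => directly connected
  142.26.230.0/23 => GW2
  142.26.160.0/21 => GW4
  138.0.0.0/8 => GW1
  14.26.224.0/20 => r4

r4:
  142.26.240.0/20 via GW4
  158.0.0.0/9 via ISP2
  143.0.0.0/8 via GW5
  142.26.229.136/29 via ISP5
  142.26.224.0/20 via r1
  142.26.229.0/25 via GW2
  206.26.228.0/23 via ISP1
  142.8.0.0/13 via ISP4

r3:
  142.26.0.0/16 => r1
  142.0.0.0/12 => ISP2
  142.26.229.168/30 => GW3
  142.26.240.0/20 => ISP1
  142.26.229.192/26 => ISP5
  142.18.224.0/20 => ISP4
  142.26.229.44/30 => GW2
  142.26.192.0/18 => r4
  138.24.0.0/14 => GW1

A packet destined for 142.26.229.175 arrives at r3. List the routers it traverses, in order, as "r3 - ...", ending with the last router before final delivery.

r3 - r4 - r1

At r3: longest match for 142.26.229.175 is 142.26.192.0/18 -> r4
At r4: longest match for 142.26.229.175 is 142.26.224.0/20 -> r1
At r1: longest match for 142.26.229.175 is 142.16.0.0/12 -> directly connected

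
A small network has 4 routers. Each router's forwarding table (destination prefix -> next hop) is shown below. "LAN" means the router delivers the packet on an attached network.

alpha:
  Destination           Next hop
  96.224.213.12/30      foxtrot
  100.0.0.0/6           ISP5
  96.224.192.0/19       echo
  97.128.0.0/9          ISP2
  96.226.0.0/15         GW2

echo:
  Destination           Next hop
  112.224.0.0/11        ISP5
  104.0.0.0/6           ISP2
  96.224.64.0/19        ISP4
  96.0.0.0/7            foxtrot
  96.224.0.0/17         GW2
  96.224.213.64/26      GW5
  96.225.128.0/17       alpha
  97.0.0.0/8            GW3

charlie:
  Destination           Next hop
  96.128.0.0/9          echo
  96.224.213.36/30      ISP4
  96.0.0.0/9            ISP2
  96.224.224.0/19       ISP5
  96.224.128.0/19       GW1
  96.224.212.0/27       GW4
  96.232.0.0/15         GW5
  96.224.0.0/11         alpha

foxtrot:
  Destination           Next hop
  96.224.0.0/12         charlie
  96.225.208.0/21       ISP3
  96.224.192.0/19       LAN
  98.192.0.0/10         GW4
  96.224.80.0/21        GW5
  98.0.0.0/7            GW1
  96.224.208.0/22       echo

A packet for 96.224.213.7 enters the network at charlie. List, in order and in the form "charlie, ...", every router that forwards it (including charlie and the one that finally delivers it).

charlie, alpha, echo, foxtrot

At charlie: longest match for 96.224.213.7 is 96.224.0.0/11 -> alpha
At alpha: longest match for 96.224.213.7 is 96.224.192.0/19 -> echo
At echo: longest match for 96.224.213.7 is 96.0.0.0/7 -> foxtrot
At foxtrot: longest match for 96.224.213.7 is 96.224.192.0/19 -> LAN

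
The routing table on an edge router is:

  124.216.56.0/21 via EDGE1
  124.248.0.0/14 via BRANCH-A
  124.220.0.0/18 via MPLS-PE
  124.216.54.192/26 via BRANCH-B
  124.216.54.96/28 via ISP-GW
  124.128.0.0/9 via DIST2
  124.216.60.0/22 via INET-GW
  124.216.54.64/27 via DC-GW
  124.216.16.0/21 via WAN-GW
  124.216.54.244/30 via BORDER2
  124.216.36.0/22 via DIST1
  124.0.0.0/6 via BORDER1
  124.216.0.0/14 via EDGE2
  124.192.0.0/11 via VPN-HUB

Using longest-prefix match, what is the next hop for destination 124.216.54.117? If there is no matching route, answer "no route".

Routes whose prefix contains 124.216.54.117:
  124.0.0.0/6 (124.0.0.0 - 127.255.255.255) -> BORDER1
  124.128.0.0/9 (124.128.0.0 - 124.255.255.255) -> DIST2
  124.192.0.0/11 (124.192.0.0 - 124.223.255.255) -> VPN-HUB
  124.216.0.0/14 (124.216.0.0 - 124.219.255.255) -> EDGE2
More-specific entries that do NOT match:
  124.216.54.244/30 (124.216.54.244 - 124.216.54.247) does not contain 124.216.54.117
  124.216.54.96/28 (124.216.54.96 - 124.216.54.111) does not contain 124.216.54.117
  124.216.54.64/27 (124.216.54.64 - 124.216.54.95) does not contain 124.216.54.117
  124.216.54.192/26 (124.216.54.192 - 124.216.54.255) does not contain 124.216.54.117
  124.216.60.0/22 (124.216.60.0 - 124.216.63.255) does not contain 124.216.54.117
  124.216.36.0/22 (124.216.36.0 - 124.216.39.255) does not contain 124.216.54.117
  124.216.56.0/21 (124.216.56.0 - 124.216.63.255) does not contain 124.216.54.117
  124.216.16.0/21 (124.216.16.0 - 124.216.23.255) does not contain 124.216.54.117
  124.220.0.0/18 (124.220.0.0 - 124.220.63.255) does not contain 124.216.54.117
Longest matching prefix is /14 -> next hop EDGE2.

EDGE2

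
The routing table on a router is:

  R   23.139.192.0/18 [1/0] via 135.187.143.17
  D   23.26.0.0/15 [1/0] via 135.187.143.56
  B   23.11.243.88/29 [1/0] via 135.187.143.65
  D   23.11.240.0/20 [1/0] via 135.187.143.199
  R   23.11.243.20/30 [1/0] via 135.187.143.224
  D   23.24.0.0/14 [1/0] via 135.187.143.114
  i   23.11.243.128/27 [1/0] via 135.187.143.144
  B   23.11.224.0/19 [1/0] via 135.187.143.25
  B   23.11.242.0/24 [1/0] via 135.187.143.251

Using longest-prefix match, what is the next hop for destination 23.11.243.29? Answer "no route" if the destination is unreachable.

135.187.143.199

Routes whose prefix contains 23.11.243.29:
  23.11.224.0/19 (23.11.224.0 - 23.11.255.255) -> 135.187.143.25
  23.11.240.0/20 (23.11.240.0 - 23.11.255.255) -> 135.187.143.199
More-specific entries that do NOT match:
  23.11.243.20/30 (23.11.243.20 - 23.11.243.23) does not contain 23.11.243.29
  23.11.243.88/29 (23.11.243.88 - 23.11.243.95) does not contain 23.11.243.29
  23.11.243.128/27 (23.11.243.128 - 23.11.243.159) does not contain 23.11.243.29
  23.11.242.0/24 (23.11.242.0 - 23.11.242.255) does not contain 23.11.243.29
Longest matching prefix is /20 -> next hop 135.187.143.199.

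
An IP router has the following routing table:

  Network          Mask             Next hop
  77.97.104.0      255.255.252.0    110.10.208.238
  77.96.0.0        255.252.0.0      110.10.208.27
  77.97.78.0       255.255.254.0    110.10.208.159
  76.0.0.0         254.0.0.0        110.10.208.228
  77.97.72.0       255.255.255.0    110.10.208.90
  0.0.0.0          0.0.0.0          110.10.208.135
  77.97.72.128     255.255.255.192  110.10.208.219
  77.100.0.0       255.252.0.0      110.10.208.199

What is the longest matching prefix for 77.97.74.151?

77.96.0.0/14

Entries matching 77.97.74.151:
  0.0.0.0/0 (default, matches everything)
  76.0.0.0/7 (76.0.0.0 - 77.255.255.255)
  77.96.0.0/14 (77.96.0.0 - 77.99.255.255)
Most specific is 77.96.0.0/14.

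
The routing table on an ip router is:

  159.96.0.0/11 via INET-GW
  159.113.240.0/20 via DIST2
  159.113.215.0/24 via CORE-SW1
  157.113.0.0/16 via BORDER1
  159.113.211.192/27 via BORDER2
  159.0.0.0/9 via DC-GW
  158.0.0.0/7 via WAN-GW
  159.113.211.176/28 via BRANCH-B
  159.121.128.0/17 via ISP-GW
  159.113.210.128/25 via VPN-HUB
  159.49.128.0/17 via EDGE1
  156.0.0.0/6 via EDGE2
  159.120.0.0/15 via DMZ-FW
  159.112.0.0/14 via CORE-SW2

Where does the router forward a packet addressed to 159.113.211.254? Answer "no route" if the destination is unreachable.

Routes whose prefix contains 159.113.211.254:
  156.0.0.0/6 (156.0.0.0 - 159.255.255.255) -> EDGE2
  158.0.0.0/7 (158.0.0.0 - 159.255.255.255) -> WAN-GW
  159.0.0.0/9 (159.0.0.0 - 159.127.255.255) -> DC-GW
  159.96.0.0/11 (159.96.0.0 - 159.127.255.255) -> INET-GW
  159.112.0.0/14 (159.112.0.0 - 159.115.255.255) -> CORE-SW2
More-specific entries that do NOT match:
  159.113.211.176/28 (159.113.211.176 - 159.113.211.191) does not contain 159.113.211.254
  159.113.211.192/27 (159.113.211.192 - 159.113.211.223) does not contain 159.113.211.254
  159.113.210.128/25 (159.113.210.128 - 159.113.210.255) does not contain 159.113.211.254
  159.113.215.0/24 (159.113.215.0 - 159.113.215.255) does not contain 159.113.211.254
  159.113.240.0/20 (159.113.240.0 - 159.113.255.255) does not contain 159.113.211.254
  159.121.128.0/17 (159.121.128.0 - 159.121.255.255) does not contain 159.113.211.254
  159.49.128.0/17 (159.49.128.0 - 159.49.255.255) does not contain 159.113.211.254
  157.113.0.0/16 (157.113.0.0 - 157.113.255.255) does not contain 159.113.211.254
  159.120.0.0/15 (159.120.0.0 - 159.121.255.255) does not contain 159.113.211.254
Longest matching prefix is /14 -> next hop CORE-SW2.

CORE-SW2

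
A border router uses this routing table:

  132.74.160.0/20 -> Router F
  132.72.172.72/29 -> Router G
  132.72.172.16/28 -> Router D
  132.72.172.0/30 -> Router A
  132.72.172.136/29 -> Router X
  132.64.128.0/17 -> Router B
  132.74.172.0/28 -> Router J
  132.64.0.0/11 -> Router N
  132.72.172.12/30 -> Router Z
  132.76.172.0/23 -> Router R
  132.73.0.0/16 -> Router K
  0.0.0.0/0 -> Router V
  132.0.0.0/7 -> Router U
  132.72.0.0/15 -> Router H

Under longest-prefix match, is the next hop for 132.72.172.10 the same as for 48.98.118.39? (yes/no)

132.72.172.10: longest match 132.72.0.0/15 -> Router H
48.98.118.39: longest match 0.0.0.0/0 -> Router V

no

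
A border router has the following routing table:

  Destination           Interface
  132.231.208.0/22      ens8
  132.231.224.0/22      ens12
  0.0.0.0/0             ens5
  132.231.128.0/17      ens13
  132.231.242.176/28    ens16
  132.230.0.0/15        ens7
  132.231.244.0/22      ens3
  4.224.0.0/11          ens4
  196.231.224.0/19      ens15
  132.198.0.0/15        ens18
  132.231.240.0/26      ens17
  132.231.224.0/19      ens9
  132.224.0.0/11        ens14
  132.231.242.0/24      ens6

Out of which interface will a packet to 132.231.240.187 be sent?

ens9

Routes whose prefix contains 132.231.240.187:
  0.0.0.0/0 (default, matches everything) -> ens5
  132.224.0.0/11 (132.224.0.0 - 132.255.255.255) -> ens14
  132.230.0.0/15 (132.230.0.0 - 132.231.255.255) -> ens7
  132.231.128.0/17 (132.231.128.0 - 132.231.255.255) -> ens13
  132.231.224.0/19 (132.231.224.0 - 132.231.255.255) -> ens9
More-specific entries that do NOT match:
  132.231.242.176/28 (132.231.242.176 - 132.231.242.191) does not contain 132.231.240.187
  132.231.240.0/26 (132.231.240.0 - 132.231.240.63) does not contain 132.231.240.187
  132.231.242.0/24 (132.231.242.0 - 132.231.242.255) does not contain 132.231.240.187
  132.231.208.0/22 (132.231.208.0 - 132.231.211.255) does not contain 132.231.240.187
  132.231.224.0/22 (132.231.224.0 - 132.231.227.255) does not contain 132.231.240.187
  132.231.244.0/22 (132.231.244.0 - 132.231.247.255) does not contain 132.231.240.187
Longest matching prefix is /19 -> interface ens9.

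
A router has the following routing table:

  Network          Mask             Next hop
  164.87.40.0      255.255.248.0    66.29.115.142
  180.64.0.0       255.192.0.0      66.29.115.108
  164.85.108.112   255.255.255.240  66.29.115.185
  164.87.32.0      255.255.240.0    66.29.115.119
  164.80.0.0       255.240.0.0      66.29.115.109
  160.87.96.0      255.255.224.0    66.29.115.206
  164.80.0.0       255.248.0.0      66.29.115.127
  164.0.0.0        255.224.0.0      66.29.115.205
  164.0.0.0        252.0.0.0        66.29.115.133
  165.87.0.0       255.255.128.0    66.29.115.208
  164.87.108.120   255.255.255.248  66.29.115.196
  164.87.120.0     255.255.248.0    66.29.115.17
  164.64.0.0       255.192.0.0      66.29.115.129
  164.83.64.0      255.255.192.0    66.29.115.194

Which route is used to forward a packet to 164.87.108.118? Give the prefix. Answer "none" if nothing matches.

Entries matching 164.87.108.118:
  164.0.0.0/6 (164.0.0.0 - 167.255.255.255)
  164.64.0.0/10 (164.64.0.0 - 164.127.255.255)
  164.80.0.0/12 (164.80.0.0 - 164.95.255.255)
  164.80.0.0/13 (164.80.0.0 - 164.87.255.255)
Most specific is 164.80.0.0/13.

164.80.0.0/13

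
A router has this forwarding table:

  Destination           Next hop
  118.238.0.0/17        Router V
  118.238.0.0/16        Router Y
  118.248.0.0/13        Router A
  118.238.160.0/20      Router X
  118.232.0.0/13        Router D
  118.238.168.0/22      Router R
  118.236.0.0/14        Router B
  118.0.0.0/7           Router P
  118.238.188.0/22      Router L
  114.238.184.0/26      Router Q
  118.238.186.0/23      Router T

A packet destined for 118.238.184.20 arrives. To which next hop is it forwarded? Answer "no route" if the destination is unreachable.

Router Y

Routes whose prefix contains 118.238.184.20:
  118.0.0.0/7 (118.0.0.0 - 119.255.255.255) -> Router P
  118.232.0.0/13 (118.232.0.0 - 118.239.255.255) -> Router D
  118.236.0.0/14 (118.236.0.0 - 118.239.255.255) -> Router B
  118.238.0.0/16 (118.238.0.0 - 118.238.255.255) -> Router Y
More-specific entries that do NOT match:
  114.238.184.0/26 (114.238.184.0 - 114.238.184.63) does not contain 118.238.184.20
  118.238.186.0/23 (118.238.186.0 - 118.238.187.255) does not contain 118.238.184.20
  118.238.168.0/22 (118.238.168.0 - 118.238.171.255) does not contain 118.238.184.20
  118.238.188.0/22 (118.238.188.0 - 118.238.191.255) does not contain 118.238.184.20
  118.238.160.0/20 (118.238.160.0 - 118.238.175.255) does not contain 118.238.184.20
  118.238.0.0/17 (118.238.0.0 - 118.238.127.255) does not contain 118.238.184.20
Longest matching prefix is /16 -> next hop Router Y.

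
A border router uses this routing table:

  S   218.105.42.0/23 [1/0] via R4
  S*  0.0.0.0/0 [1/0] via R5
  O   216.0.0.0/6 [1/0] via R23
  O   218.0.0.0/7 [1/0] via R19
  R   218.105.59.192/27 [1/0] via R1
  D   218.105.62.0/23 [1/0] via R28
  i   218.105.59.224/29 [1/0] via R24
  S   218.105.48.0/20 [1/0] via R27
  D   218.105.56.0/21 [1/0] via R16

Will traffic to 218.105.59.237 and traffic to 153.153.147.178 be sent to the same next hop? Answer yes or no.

218.105.59.237: longest match 218.105.56.0/21 -> R16
153.153.147.178: longest match 0.0.0.0/0 -> R5

no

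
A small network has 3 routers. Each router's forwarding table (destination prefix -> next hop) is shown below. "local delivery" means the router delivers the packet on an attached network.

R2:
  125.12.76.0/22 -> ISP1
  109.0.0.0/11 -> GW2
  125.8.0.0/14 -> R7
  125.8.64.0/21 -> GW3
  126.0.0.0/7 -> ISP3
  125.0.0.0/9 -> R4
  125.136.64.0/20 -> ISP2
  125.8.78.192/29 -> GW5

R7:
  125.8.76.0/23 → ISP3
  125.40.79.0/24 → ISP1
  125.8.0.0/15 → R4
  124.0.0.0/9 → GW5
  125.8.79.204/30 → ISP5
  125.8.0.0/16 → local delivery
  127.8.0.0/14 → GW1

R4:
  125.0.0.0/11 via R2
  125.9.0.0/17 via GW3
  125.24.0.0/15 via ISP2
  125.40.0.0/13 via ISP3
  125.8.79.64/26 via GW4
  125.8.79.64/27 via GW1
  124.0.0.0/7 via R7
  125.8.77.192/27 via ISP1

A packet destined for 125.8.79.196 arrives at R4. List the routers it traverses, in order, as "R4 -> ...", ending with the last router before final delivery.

R4 -> R2 -> R7

At R4: longest match for 125.8.79.196 is 125.0.0.0/11 -> R2
At R2: longest match for 125.8.79.196 is 125.8.0.0/14 -> R7
At R7: longest match for 125.8.79.196 is 125.8.0.0/16 -> local delivery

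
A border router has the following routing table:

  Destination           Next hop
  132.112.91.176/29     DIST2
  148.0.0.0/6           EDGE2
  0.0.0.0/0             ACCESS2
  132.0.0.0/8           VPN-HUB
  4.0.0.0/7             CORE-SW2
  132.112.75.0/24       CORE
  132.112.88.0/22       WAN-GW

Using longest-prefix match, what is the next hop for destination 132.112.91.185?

WAN-GW

Routes whose prefix contains 132.112.91.185:
  0.0.0.0/0 (default, matches everything) -> ACCESS2
  132.0.0.0/8 (132.0.0.0 - 132.255.255.255) -> VPN-HUB
  132.112.88.0/22 (132.112.88.0 - 132.112.91.255) -> WAN-GW
More-specific entries that do NOT match:
  132.112.91.176/29 (132.112.91.176 - 132.112.91.183) does not contain 132.112.91.185
  132.112.75.0/24 (132.112.75.0 - 132.112.75.255) does not contain 132.112.91.185
Longest matching prefix is /22 -> next hop WAN-GW.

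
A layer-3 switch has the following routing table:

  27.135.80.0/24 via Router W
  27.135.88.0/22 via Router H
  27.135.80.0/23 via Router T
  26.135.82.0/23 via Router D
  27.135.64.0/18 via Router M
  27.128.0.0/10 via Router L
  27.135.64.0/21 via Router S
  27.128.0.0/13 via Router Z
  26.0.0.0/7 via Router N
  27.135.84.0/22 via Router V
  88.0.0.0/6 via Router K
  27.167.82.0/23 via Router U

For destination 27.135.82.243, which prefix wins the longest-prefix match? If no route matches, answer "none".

27.135.64.0/18

Entries matching 27.135.82.243:
  26.0.0.0/7 (26.0.0.0 - 27.255.255.255)
  27.128.0.0/10 (27.128.0.0 - 27.191.255.255)
  27.128.0.0/13 (27.128.0.0 - 27.135.255.255)
  27.135.64.0/18 (27.135.64.0 - 27.135.127.255)
Most specific is 27.135.64.0/18.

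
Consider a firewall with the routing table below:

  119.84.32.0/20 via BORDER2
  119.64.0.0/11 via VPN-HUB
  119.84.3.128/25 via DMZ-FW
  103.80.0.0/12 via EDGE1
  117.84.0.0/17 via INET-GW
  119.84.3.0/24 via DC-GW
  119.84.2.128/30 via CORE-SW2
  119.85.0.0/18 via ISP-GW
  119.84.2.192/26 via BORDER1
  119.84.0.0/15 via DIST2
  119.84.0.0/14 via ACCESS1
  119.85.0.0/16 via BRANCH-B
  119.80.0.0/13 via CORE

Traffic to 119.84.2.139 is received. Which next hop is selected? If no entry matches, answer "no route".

Routes whose prefix contains 119.84.2.139:
  119.64.0.0/11 (119.64.0.0 - 119.95.255.255) -> VPN-HUB
  119.80.0.0/13 (119.80.0.0 - 119.87.255.255) -> CORE
  119.84.0.0/14 (119.84.0.0 - 119.87.255.255) -> ACCESS1
  119.84.0.0/15 (119.84.0.0 - 119.85.255.255) -> DIST2
More-specific entries that do NOT match:
  119.84.2.128/30 (119.84.2.128 - 119.84.2.131) does not contain 119.84.2.139
  119.84.2.192/26 (119.84.2.192 - 119.84.2.255) does not contain 119.84.2.139
  119.84.3.128/25 (119.84.3.128 - 119.84.3.255) does not contain 119.84.2.139
  119.84.3.0/24 (119.84.3.0 - 119.84.3.255) does not contain 119.84.2.139
  119.84.32.0/20 (119.84.32.0 - 119.84.47.255) does not contain 119.84.2.139
  119.85.0.0/18 (119.85.0.0 - 119.85.63.255) does not contain 119.84.2.139
  117.84.0.0/17 (117.84.0.0 - 117.84.127.255) does not contain 119.84.2.139
  119.85.0.0/16 (119.85.0.0 - 119.85.255.255) does not contain 119.84.2.139
Longest matching prefix is /15 -> next hop DIST2.

DIST2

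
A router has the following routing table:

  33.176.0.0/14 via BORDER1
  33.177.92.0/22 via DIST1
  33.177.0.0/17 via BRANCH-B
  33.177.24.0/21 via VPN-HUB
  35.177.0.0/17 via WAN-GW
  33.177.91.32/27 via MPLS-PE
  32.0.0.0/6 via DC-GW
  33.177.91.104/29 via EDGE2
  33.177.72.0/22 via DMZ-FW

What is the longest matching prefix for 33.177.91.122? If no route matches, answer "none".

33.177.0.0/17

Entries matching 33.177.91.122:
  32.0.0.0/6 (32.0.0.0 - 35.255.255.255)
  33.176.0.0/14 (33.176.0.0 - 33.179.255.255)
  33.177.0.0/17 (33.177.0.0 - 33.177.127.255)
Most specific is 33.177.0.0/17.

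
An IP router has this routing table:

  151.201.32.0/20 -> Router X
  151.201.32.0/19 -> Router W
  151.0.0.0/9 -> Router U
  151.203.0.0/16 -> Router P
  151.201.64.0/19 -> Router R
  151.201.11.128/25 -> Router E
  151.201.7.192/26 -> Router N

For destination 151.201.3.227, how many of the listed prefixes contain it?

No listed prefix contains 151.201.3.227.
Total matching entries: 0.

0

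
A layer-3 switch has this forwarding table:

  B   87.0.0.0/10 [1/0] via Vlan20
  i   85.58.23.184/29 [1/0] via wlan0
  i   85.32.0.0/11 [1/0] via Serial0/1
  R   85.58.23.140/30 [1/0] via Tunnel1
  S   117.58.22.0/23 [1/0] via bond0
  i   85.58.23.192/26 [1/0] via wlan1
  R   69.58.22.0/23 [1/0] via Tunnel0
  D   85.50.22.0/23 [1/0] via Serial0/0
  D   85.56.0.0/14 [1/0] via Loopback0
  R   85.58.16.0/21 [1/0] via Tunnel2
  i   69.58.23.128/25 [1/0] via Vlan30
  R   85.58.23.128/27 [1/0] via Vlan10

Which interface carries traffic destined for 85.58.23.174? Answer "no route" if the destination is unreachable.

Tunnel2

Routes whose prefix contains 85.58.23.174:
  85.32.0.0/11 (85.32.0.0 - 85.63.255.255) -> Serial0/1
  85.56.0.0/14 (85.56.0.0 - 85.59.255.255) -> Loopback0
  85.58.16.0/21 (85.58.16.0 - 85.58.23.255) -> Tunnel2
More-specific entries that do NOT match:
  85.58.23.140/30 (85.58.23.140 - 85.58.23.143) does not contain 85.58.23.174
  85.58.23.184/29 (85.58.23.184 - 85.58.23.191) does not contain 85.58.23.174
  85.58.23.128/27 (85.58.23.128 - 85.58.23.159) does not contain 85.58.23.174
  85.58.23.192/26 (85.58.23.192 - 85.58.23.255) does not contain 85.58.23.174
  69.58.23.128/25 (69.58.23.128 - 69.58.23.255) does not contain 85.58.23.174
  117.58.22.0/23 (117.58.22.0 - 117.58.23.255) does not contain 85.58.23.174
  69.58.22.0/23 (69.58.22.0 - 69.58.23.255) does not contain 85.58.23.174
  85.50.22.0/23 (85.50.22.0 - 85.50.23.255) does not contain 85.58.23.174
Longest matching prefix is /21 -> interface Tunnel2.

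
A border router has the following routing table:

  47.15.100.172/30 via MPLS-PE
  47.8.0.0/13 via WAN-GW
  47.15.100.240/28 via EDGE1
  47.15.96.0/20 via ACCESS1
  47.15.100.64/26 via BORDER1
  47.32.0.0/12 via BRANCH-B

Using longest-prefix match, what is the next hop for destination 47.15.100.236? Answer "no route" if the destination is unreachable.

Routes whose prefix contains 47.15.100.236:
  47.8.0.0/13 (47.8.0.0 - 47.15.255.255) -> WAN-GW
  47.15.96.0/20 (47.15.96.0 - 47.15.111.255) -> ACCESS1
More-specific entries that do NOT match:
  47.15.100.172/30 (47.15.100.172 - 47.15.100.175) does not contain 47.15.100.236
  47.15.100.240/28 (47.15.100.240 - 47.15.100.255) does not contain 47.15.100.236
  47.15.100.64/26 (47.15.100.64 - 47.15.100.127) does not contain 47.15.100.236
Longest matching prefix is /20 -> next hop ACCESS1.

ACCESS1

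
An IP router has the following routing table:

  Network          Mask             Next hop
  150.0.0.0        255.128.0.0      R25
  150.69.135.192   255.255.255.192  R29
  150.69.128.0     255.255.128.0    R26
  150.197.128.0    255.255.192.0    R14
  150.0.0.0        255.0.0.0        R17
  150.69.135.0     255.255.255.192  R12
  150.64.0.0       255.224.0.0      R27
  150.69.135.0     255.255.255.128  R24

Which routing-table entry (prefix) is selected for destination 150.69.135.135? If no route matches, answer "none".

Entries matching 150.69.135.135:
  150.0.0.0/8 (150.0.0.0 - 150.255.255.255)
  150.0.0.0/9 (150.0.0.0 - 150.127.255.255)
  150.64.0.0/11 (150.64.0.0 - 150.95.255.255)
  150.69.128.0/17 (150.69.128.0 - 150.69.255.255)
Most specific is 150.69.128.0/17.

150.69.128.0/17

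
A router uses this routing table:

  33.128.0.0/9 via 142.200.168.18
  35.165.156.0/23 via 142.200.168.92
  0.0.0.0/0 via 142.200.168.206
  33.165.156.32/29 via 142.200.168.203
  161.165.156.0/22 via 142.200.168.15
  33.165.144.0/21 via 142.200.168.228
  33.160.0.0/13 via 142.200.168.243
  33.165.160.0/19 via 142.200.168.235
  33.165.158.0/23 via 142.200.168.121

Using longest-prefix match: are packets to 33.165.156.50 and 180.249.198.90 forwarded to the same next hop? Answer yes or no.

33.165.156.50: longest match 33.160.0.0/13 -> 142.200.168.243
180.249.198.90: longest match 0.0.0.0/0 -> 142.200.168.206

no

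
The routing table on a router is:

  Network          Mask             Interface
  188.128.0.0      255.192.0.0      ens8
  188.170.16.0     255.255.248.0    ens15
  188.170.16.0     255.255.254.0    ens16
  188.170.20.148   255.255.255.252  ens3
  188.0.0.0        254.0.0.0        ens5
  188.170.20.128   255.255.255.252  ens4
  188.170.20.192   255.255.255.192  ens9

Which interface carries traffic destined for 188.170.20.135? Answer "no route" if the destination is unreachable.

Routes whose prefix contains 188.170.20.135:
  188.0.0.0/7 (188.0.0.0 - 189.255.255.255) -> ens5
  188.128.0.0/10 (188.128.0.0 - 188.191.255.255) -> ens8
  188.170.16.0/21 (188.170.16.0 - 188.170.23.255) -> ens15
More-specific entries that do NOT match:
  188.170.20.148/30 (188.170.20.148 - 188.170.20.151) does not contain 188.170.20.135
  188.170.20.128/30 (188.170.20.128 - 188.170.20.131) does not contain 188.170.20.135
  188.170.20.192/26 (188.170.20.192 - 188.170.20.255) does not contain 188.170.20.135
  188.170.16.0/23 (188.170.16.0 - 188.170.17.255) does not contain 188.170.20.135
Longest matching prefix is /21 -> interface ens15.

ens15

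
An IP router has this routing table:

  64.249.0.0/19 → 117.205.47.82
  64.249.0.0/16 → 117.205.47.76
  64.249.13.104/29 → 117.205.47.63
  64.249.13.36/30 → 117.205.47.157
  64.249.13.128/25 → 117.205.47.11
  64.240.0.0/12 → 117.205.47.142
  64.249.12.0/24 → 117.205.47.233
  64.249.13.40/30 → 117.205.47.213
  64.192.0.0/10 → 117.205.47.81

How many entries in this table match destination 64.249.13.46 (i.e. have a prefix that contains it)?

Prefixes containing 64.249.13.46:
  64.192.0.0/10 (64.192.0.0 - 64.255.255.255)
  64.240.0.0/12 (64.240.0.0 - 64.255.255.255)
  64.249.0.0/16 (64.249.0.0 - 64.249.255.255)
  64.249.0.0/19 (64.249.0.0 - 64.249.31.255)
Total matching entries: 4.

4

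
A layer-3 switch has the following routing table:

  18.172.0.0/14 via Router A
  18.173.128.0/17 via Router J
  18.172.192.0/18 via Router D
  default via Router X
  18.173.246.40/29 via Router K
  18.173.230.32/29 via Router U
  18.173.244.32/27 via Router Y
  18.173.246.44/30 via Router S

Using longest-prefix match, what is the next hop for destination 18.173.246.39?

Router J

Routes whose prefix contains 18.173.246.39:
  0.0.0.0/0 (default, matches everything) -> Router X
  18.172.0.0/14 (18.172.0.0 - 18.175.255.255) -> Router A
  18.173.128.0/17 (18.173.128.0 - 18.173.255.255) -> Router J
More-specific entries that do NOT match:
  18.173.246.44/30 (18.173.246.44 - 18.173.246.47) does not contain 18.173.246.39
  18.173.246.40/29 (18.173.246.40 - 18.173.246.47) does not contain 18.173.246.39
  18.173.230.32/29 (18.173.230.32 - 18.173.230.39) does not contain 18.173.246.39
  18.173.244.32/27 (18.173.244.32 - 18.173.244.63) does not contain 18.173.246.39
  18.172.192.0/18 (18.172.192.0 - 18.172.255.255) does not contain 18.173.246.39
Longest matching prefix is /17 -> next hop Router J.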